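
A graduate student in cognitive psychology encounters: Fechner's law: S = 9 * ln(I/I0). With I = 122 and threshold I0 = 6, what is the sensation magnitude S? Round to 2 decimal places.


S = 9 * ln(122/6)
I/I0 = 20.333333
ln(20.333333) = 3.0123
S = 9 * 3.0123
= 27.11


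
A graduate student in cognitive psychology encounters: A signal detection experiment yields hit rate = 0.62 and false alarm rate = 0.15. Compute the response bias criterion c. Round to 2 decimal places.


c = -0.5 * (z(HR) + z(FAR))
z(0.62) = 0.3055
z(0.15) = -1.0364
c = -0.5 * (0.3055 + -1.0364)
= -0.5 * -0.7309
= 0.37


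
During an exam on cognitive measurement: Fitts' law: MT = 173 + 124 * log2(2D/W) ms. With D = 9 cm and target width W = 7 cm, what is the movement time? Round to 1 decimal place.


MT = 173 + 124 * log2(2*9/7)
2D/W = 2.571429
log2(2.571429) = 1.3626
MT = 173 + 124 * 1.3626
= 342.0 ms


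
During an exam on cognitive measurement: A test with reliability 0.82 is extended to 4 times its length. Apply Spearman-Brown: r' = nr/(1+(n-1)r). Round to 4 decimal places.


r_new = n*r / (1 + (n-1)*r)
Numerator = 4 * 0.82 = 3.28
Denominator = 1 + 3 * 0.82 = 3.46
r_new = 3.28 / 3.46
= 0.9480


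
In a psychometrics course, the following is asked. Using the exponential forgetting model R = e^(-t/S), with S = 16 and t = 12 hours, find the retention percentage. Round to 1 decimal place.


R = e^(-t/S)
-t/S = -12/16 = -0.75
R = e^(-0.75) = 0.472367
Percentage = 0.472367 * 100
= 47.2


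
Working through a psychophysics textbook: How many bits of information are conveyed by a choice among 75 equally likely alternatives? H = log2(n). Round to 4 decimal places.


H = log2(n)
H = log2(75)
= 6.2288


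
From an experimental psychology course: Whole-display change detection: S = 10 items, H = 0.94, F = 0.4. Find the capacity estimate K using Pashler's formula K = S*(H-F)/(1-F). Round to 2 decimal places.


K = S * (H - F) / (1 - F)
H - F = 0.54
1 - F = 0.6
K = 10 * 0.54 / 0.6
= 9.00


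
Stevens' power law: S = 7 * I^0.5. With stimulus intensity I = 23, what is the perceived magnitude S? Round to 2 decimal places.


S = 7 * 23^0.5
23^0.5 = 4.7958
S = 7 * 4.7958
= 33.57


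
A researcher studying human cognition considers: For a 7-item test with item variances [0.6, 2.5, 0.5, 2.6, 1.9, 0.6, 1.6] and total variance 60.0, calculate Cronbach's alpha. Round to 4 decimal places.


alpha = (k/(k-1)) * (1 - sum(s_i^2)/s_total^2)
sum(item variances) = 10.3
k/(k-1) = 7/6 = 1.166667
1 - 10.3/60.0 = 1 - 0.171667 = 0.828333
alpha = 1.166667 * 0.828333
= 0.9664


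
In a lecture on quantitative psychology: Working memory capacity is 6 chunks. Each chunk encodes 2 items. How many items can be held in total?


Total items = chunks * items_per_chunk
= 6 * 2
= 12


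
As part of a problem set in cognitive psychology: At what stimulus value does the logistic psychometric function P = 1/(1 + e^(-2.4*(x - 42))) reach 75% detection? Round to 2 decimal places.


At P = 0.75: 0.75 = 1/(1 + e^(-k*(x-x0)))
Solving: e^(-k*(x-x0)) = 1/3
x = x0 + ln(3)/k
ln(3) = 1.0986
x = 42 + 1.0986/2.4
= 42 + 0.4578
= 42.46


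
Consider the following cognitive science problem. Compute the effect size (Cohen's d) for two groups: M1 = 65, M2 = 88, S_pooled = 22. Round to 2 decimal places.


Cohen's d = (M1 - M2) / S_pooled
= (65 - 88) / 22
= -23 / 22
= -1.05


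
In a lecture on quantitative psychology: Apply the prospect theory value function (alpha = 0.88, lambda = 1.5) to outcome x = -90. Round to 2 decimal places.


Since x = -90 < 0, use v(x) = -lambda*(-x)^alpha
(-x) = 90
90^0.88 = 52.4485
v(-90) = -1.5 * 52.4485
= -78.67


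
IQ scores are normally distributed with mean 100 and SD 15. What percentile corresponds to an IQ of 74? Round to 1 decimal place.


z = (IQ - mean) / SD
z = (74 - 100) / 15 = -1.7333
Percentile = Phi(-1.7333) * 100
Phi(-1.7333) = 0.041521
= 4.2


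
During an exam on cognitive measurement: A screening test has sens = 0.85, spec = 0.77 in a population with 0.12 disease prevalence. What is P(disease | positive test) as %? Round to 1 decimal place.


PPV = (sens * prev) / (sens * prev + (1-spec) * (1-prev))
Numerator = 0.85 * 0.12 = 0.102
P(positive and no disease) = (1 - spec) * (1 - prev) = (1 - 0.77) * (1 - 0.12) = 0.2024
Denominator = 0.102 + 0.2024 = 0.3044
PPV = 0.102 / 0.3044 = 0.335085
As percentage = 33.5


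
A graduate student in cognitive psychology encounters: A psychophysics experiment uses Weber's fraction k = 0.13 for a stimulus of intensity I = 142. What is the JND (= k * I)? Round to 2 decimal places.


JND = k * I
JND = 0.13 * 142
= 18.46


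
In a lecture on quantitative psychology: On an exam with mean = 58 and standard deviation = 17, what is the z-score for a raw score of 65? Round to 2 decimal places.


z = (X - mu) / sigma
= (65 - 58) / 17
= 7 / 17
= 0.41


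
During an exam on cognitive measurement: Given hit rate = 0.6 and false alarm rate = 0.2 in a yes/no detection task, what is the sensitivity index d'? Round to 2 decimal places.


d' = z(HR) - z(FAR)
z(0.6) = 0.2533
z(0.2) = -0.8416
d' = 0.2533 - -0.8416
= 1.09


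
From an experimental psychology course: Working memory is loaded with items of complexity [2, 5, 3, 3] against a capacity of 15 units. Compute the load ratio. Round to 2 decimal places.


Total complexity = 2 + 5 + 3 + 3 = 13
Load = total / capacity = 13 / 15
= 0.87


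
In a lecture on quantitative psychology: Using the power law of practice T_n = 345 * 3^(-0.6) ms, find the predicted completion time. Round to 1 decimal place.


T_n = 345 * 3^(-0.6)
3^(-0.6) = 0.517282
T_n = 345 * 0.517282
= 178.5 ms


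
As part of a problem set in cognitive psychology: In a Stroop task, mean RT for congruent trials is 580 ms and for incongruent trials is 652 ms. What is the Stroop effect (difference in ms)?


Stroop effect = RT(incongruent) - RT(congruent)
= 652 - 580
= 72 ms


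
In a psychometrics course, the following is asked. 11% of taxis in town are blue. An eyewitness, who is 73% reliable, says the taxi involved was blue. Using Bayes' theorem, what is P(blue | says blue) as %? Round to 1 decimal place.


P(blue | says blue) = P(says blue | blue)*P(blue) / [P(says blue | blue)*P(blue) + P(says blue | not blue)*P(not blue)]
Numerator = 0.73 * 0.11 = 0.0803
False identification = 0.27 * 0.89 = 0.2403
P = 0.0803 / (0.0803 + 0.2403)
= 0.0803 / 0.3206
As percentage = 25.0


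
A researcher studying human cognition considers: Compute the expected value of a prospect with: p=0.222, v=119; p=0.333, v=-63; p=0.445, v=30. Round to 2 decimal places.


EU = sum(p_i * v_i)
0.222 * 119 = 26.418
0.333 * -63 = -20.979
0.445 * 30 = 13.35
EU = 26.418 + -20.979 + 13.35
= 18.79


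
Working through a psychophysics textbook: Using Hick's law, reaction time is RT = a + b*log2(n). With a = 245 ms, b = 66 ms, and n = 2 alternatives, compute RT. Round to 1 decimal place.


RT = 245 + 66 * log2(2)
log2(2) = 1.0
RT = 245 + 66 * 1.0
= 245 + 66.0
= 311.0 ms


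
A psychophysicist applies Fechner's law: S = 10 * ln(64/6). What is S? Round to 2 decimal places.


S = 10 * ln(64/6)
I/I0 = 10.666667
ln(10.666667) = 2.3671
S = 10 * 2.3671
= 23.67


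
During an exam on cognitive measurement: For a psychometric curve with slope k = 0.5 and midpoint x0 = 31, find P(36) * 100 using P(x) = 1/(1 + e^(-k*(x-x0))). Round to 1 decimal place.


P(x) = 1/(1 + e^(-0.5*(36 - 31)))
Exponent = -0.5 * 5 = -2.5
e^(-2.5) = 0.082085
P = 1/(1 + 0.082085) = 0.924142
Percentage = 92.4


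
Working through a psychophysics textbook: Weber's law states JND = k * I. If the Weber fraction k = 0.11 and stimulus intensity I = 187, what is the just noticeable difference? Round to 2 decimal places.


JND = k * I
JND = 0.11 * 187
= 20.57


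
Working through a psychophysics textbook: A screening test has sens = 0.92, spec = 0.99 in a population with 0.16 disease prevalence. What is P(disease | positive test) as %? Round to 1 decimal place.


PPV = (sens * prev) / (sens * prev + (1-spec) * (1-prev))
Numerator = 0.92 * 0.16 = 0.1472
P(positive and no disease) = (1 - spec) * (1 - prev) = (1 - 0.99) * (1 - 0.16) = 0.0084
Denominator = 0.1472 + 0.0084 = 0.1556
PPV = 0.1472 / 0.1556 = 0.946015
As percentage = 94.6


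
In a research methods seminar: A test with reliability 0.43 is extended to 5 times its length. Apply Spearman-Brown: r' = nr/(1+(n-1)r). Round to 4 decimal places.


r_new = n*r / (1 + (n-1)*r)
Numerator = 5 * 0.43 = 2.15
Denominator = 1 + 4 * 0.43 = 2.72
r_new = 2.15 / 2.72
= 0.7904


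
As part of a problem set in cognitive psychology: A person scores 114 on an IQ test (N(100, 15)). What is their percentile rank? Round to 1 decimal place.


z = (IQ - mean) / SD
z = (114 - 100) / 15 = 0.9333
Percentile = Phi(0.9333) * 100
Phi(0.9333) = 0.824667
= 82.5


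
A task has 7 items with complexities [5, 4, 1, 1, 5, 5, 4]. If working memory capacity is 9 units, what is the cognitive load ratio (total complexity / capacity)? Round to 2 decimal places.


Total complexity = 5 + 4 + 1 + 1 + 5 + 5 + 4 = 25
Load = total / capacity = 25 / 9
= 2.78


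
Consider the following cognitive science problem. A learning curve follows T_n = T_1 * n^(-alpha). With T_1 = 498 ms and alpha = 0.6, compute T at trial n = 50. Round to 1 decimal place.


T_n = 498 * 50^(-0.6)
50^(-0.6) = 0.095635
T_n = 498 * 0.095635
= 47.6 ms


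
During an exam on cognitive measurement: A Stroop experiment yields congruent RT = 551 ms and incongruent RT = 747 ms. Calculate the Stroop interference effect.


Stroop effect = RT(incongruent) - RT(congruent)
= 747 - 551
= 196 ms


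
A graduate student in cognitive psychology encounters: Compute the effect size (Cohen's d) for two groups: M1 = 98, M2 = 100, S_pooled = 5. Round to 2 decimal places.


Cohen's d = (M1 - M2) / S_pooled
= (98 - 100) / 5
= -2 / 5
= -0.40


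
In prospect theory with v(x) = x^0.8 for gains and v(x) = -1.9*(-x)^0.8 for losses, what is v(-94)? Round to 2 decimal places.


Since x = -94 < 0, use v(x) = -lambda*(-x)^alpha
(-x) = 94
94^0.8 = 37.8881
v(-94) = -1.9 * 37.8881
= -71.99


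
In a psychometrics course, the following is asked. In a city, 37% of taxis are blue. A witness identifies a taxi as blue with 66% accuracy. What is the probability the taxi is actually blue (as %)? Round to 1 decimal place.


P(blue | says blue) = P(says blue | blue)*P(blue) / [P(says blue | blue)*P(blue) + P(says blue | not blue)*P(not blue)]
Numerator = 0.66 * 0.37 = 0.2442
False identification = 0.34 * 0.63 = 0.2142
P = 0.2442 / (0.2442 + 0.2142)
= 0.2442 / 0.4584
As percentage = 53.3


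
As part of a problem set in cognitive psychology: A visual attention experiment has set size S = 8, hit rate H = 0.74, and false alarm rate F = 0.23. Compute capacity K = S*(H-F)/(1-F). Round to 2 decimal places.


K = S * (H - F) / (1 - F)
H - F = 0.51
1 - F = 0.77
K = 8 * 0.51 / 0.77
= 5.30


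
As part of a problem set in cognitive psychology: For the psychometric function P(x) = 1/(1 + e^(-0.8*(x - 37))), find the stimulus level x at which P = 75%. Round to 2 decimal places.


At P = 0.75: 0.75 = 1/(1 + e^(-k*(x-x0)))
Solving: e^(-k*(x-x0)) = 1/3
x = x0 + ln(3)/k
ln(3) = 1.0986
x = 37 + 1.0986/0.8
= 37 + 1.3732
= 38.37


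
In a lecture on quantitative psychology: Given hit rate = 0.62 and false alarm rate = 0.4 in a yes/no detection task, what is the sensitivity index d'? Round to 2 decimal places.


d' = z(HR) - z(FAR)
z(0.62) = 0.3055
z(0.4) = -0.2533
d' = 0.3055 - -0.2533
= 0.56


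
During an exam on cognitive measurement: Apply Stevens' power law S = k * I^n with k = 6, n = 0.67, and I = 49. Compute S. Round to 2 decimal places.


S = 6 * 49^0.67
49^0.67 = 13.5654
S = 6 * 13.5654
= 81.39


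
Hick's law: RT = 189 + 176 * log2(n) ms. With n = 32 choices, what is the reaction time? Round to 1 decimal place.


RT = 189 + 176 * log2(32)
log2(32) = 5.0
RT = 189 + 176 * 5.0
= 189 + 880.0
= 1069.0 ms


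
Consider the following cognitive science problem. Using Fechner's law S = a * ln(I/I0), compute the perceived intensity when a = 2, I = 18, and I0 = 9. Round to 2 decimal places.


S = 2 * ln(18/9)
I/I0 = 2.0
ln(2.0) = 0.6931
S = 2 * 0.6931
= 1.39


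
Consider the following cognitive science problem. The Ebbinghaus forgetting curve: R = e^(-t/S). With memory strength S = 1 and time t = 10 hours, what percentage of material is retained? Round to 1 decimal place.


R = e^(-t/S)
-t/S = -10/1 = -10.0
R = e^(-10.0) = 4.5e-05
Percentage = 4.5e-05 * 100
= 0.0


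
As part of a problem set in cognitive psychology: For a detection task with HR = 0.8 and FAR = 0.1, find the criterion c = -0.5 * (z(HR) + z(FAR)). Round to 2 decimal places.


c = -0.5 * (z(HR) + z(FAR))
z(0.8) = 0.8416
z(0.1) = -1.2816
c = -0.5 * (0.8416 + -1.2816)
= -0.5 * -0.44
= 0.22


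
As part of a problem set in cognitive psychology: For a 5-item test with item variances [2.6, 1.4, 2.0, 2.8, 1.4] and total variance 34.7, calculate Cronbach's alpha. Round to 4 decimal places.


alpha = (k/(k-1)) * (1 - sum(s_i^2)/s_total^2)
sum(item variances) = 10.2
k/(k-1) = 5/4 = 1.25
1 - 10.2/34.7 = 1 - 0.293948 = 0.706052
alpha = 1.25 * 0.706052
= 0.8826


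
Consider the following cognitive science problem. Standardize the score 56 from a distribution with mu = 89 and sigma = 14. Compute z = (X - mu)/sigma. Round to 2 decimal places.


z = (X - mu) / sigma
= (56 - 89) / 14
= -33 / 14
= -2.36


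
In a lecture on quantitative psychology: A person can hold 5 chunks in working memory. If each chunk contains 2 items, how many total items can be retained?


Total items = chunks * items_per_chunk
= 5 * 2
= 10


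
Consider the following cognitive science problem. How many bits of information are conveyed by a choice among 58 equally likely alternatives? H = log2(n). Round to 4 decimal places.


H = log2(n)
H = log2(58)
= 5.8580


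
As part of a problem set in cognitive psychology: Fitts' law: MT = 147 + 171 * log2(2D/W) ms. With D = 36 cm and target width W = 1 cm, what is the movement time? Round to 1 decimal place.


MT = 147 + 171 * log2(2*36/1)
2D/W = 72.0
log2(72.0) = 6.1699
MT = 147 + 171 * 6.1699
= 1202.1 ms


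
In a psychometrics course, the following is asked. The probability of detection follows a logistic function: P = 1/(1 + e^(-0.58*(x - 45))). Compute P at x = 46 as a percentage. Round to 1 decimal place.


P(x) = 1/(1 + e^(-0.58*(46 - 45)))
Exponent = -0.58 * 1 = -0.58
e^(-0.58) = 0.559898
P = 1/(1 + 0.559898) = 0.641068
Percentage = 64.1


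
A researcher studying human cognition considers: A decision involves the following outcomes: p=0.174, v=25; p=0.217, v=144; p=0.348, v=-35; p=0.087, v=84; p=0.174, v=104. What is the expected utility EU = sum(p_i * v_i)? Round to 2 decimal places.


EU = sum(p_i * v_i)
0.174 * 25 = 4.35
0.217 * 144 = 31.248
0.348 * -35 = -12.18
0.087 * 84 = 7.308
0.174 * 104 = 18.096
EU = 4.35 + 31.248 + -12.18 + 7.308 + 18.096
= 48.82


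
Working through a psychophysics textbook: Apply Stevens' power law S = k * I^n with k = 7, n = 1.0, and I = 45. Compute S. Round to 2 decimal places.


S = 7 * 45^1.0
45^1.0 = 45.0
S = 7 * 45.0
= 315.00


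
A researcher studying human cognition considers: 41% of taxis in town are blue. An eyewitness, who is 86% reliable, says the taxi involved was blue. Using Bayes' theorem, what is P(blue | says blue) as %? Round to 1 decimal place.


P(blue | says blue) = P(says blue | blue)*P(blue) / [P(says blue | blue)*P(blue) + P(says blue | not blue)*P(not blue)]
Numerator = 0.86 * 0.41 = 0.3526
False identification = 0.14 * 0.59 = 0.0826
P = 0.3526 / (0.3526 + 0.0826)
= 0.3526 / 0.4352
As percentage = 81.0


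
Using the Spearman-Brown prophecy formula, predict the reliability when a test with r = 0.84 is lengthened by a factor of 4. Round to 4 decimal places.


r_new = n*r / (1 + (n-1)*r)
Numerator = 4 * 0.84 = 3.36
Denominator = 1 + 3 * 0.84 = 3.52
r_new = 3.36 / 3.52
= 0.9545


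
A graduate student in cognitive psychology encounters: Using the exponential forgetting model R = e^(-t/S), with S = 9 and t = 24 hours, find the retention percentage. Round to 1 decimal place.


R = e^(-t/S)
-t/S = -24/9 = -2.666667
R = e^(-2.666667) = 0.069483
Percentage = 0.069483 * 100
= 6.9


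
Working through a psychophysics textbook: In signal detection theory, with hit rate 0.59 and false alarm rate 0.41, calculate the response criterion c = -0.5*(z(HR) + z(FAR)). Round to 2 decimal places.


c = -0.5 * (z(HR) + z(FAR))
z(0.59) = 0.2275
z(0.41) = -0.2275
c = -0.5 * (0.2275 + -0.2275)
= -0.5 * 0.0
= 0.00


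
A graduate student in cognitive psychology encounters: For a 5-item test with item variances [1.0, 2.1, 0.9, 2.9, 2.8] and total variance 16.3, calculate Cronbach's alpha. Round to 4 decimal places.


alpha = (k/(k-1)) * (1 - sum(s_i^2)/s_total^2)
sum(item variances) = 9.7
k/(k-1) = 5/4 = 1.25
1 - 9.7/16.3 = 1 - 0.595092 = 0.404908
alpha = 1.25 * 0.404908
= 0.5061


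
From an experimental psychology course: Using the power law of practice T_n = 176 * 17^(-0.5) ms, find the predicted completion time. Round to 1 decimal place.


T_n = 176 * 17^(-0.5)
17^(-0.5) = 0.242536
T_n = 176 * 0.242536
= 42.7 ms


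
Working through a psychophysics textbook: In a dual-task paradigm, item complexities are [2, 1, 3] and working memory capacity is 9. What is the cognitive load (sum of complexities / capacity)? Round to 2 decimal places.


Total complexity = 2 + 1 + 3 = 6
Load = total / capacity = 6 / 9
= 0.67


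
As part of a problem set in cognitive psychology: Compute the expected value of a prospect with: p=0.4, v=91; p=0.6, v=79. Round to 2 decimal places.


EU = sum(p_i * v_i)
0.4 * 91 = 36.4
0.6 * 79 = 47.4
EU = 36.4 + 47.4
= 83.80


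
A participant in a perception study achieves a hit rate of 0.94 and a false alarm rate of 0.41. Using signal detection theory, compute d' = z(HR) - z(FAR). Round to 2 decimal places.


d' = z(HR) - z(FAR)
z(0.94) = 1.5548
z(0.41) = -0.2275
d' = 1.5548 - -0.2275
= 1.78


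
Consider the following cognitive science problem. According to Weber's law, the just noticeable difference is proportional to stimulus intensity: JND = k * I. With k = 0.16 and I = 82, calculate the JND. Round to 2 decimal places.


JND = k * I
JND = 0.16 * 82
= 13.12


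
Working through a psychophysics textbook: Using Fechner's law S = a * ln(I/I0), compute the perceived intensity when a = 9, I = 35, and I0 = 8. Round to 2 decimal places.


S = 9 * ln(35/8)
I/I0 = 4.375
ln(4.375) = 1.4759
S = 9 * 1.4759
= 13.28


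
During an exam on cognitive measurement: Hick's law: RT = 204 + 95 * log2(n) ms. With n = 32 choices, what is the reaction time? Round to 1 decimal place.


RT = 204 + 95 * log2(32)
log2(32) = 5.0
RT = 204 + 95 * 5.0
= 204 + 475.0
= 679.0 ms


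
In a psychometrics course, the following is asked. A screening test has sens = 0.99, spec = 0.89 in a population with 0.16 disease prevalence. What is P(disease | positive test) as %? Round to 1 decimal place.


PPV = (sens * prev) / (sens * prev + (1-spec) * (1-prev))
Numerator = 0.99 * 0.16 = 0.1584
P(positive and no disease) = (1 - spec) * (1 - prev) = (1 - 0.89) * (1 - 0.16) = 0.0924
Denominator = 0.1584 + 0.0924 = 0.2508
PPV = 0.1584 / 0.2508 = 0.631579
As percentage = 63.2


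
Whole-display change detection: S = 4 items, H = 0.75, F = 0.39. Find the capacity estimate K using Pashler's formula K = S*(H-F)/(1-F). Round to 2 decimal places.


K = S * (H - F) / (1 - F)
H - F = 0.36
1 - F = 0.61
K = 4 * 0.36 / 0.61
= 2.36


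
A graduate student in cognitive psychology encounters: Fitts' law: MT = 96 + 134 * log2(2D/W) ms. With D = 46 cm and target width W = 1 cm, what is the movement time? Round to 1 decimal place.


MT = 96 + 134 * log2(2*46/1)
2D/W = 92.0
log2(92.0) = 6.5236
MT = 96 + 134 * 6.5236
= 970.2 ms


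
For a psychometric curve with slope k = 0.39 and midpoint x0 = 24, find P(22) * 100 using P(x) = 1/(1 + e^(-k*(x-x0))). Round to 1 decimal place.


P(x) = 1/(1 + e^(-0.39*(22 - 24)))
Exponent = -0.39 * -2 = 0.78
e^(0.78) = 2.181472
P = 1/(1 + 2.181472) = 0.31432
Percentage = 31.4


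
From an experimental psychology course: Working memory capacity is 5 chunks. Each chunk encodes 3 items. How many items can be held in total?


Total items = chunks * items_per_chunk
= 5 * 3
= 15


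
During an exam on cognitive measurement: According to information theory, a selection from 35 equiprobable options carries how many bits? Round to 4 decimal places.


H = log2(n)
H = log2(35)
= 5.1293


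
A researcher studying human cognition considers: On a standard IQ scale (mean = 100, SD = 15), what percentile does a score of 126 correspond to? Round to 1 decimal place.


z = (IQ - mean) / SD
z = (126 - 100) / 15 = 1.7333
Percentile = Phi(1.7333) * 100
Phi(1.7333) = 0.958479
= 95.8


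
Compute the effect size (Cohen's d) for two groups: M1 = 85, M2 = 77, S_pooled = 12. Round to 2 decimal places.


Cohen's d = (M1 - M2) / S_pooled
= (85 - 77) / 12
= 8 / 12
= 0.67


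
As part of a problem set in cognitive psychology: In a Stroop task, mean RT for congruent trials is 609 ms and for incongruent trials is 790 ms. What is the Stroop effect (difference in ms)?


Stroop effect = RT(incongruent) - RT(congruent)
= 790 - 609
= 181 ms


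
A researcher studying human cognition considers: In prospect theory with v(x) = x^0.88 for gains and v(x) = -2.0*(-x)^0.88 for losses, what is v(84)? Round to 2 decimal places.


Since x = 84 >= 0, use v(x) = x^0.88
84^0.88 = 49.3589
v(84) = 49.36


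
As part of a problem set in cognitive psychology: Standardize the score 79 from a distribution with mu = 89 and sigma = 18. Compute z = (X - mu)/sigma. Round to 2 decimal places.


z = (X - mu) / sigma
= (79 - 89) / 18
= -10 / 18
= -0.56


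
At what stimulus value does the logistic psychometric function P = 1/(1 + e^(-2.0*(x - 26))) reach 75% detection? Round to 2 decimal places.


At P = 0.75: 0.75 = 1/(1 + e^(-k*(x-x0)))
Solving: e^(-k*(x-x0)) = 1/3
x = x0 + ln(3)/k
ln(3) = 1.0986
x = 26 + 1.0986/2.0
= 26 + 0.5493
= 26.55


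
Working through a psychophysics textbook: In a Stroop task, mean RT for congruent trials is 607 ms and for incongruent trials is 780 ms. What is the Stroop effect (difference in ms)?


Stroop effect = RT(incongruent) - RT(congruent)
= 780 - 607
= 173 ms


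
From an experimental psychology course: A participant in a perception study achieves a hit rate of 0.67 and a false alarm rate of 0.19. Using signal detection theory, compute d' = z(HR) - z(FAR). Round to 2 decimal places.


d' = z(HR) - z(FAR)
z(0.67) = 0.4399
z(0.19) = -0.8779
d' = 0.4399 - -0.8779
= 1.32


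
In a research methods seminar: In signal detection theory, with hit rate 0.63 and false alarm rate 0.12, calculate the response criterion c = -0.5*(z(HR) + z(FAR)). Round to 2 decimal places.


c = -0.5 * (z(HR) + z(FAR))
z(0.63) = 0.3319
z(0.12) = -1.175
c = -0.5 * (0.3319 + -1.175)
= -0.5 * -0.8431
= 0.42


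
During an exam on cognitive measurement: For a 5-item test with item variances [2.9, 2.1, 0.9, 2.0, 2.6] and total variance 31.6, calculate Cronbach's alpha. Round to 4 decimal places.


alpha = (k/(k-1)) * (1 - sum(s_i^2)/s_total^2)
sum(item variances) = 10.5
k/(k-1) = 5/4 = 1.25
1 - 10.5/31.6 = 1 - 0.332278 = 0.667722
alpha = 1.25 * 0.667722
= 0.8347


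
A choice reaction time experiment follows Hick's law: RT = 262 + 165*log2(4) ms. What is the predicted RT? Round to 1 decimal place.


RT = 262 + 165 * log2(4)
log2(4) = 2.0
RT = 262 + 165 * 2.0
= 262 + 330.0
= 592.0 ms


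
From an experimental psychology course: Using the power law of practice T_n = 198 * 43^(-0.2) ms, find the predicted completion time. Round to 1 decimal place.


T_n = 198 * 43^(-0.2)
43^(-0.2) = 0.47131
T_n = 198 * 0.47131
= 93.3 ms


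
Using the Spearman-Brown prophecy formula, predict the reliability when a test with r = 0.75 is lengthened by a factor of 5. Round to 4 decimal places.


r_new = n*r / (1 + (n-1)*r)
Numerator = 5 * 0.75 = 3.75
Denominator = 1 + 4 * 0.75 = 4.0
r_new = 3.75 / 4.0
= 0.9375


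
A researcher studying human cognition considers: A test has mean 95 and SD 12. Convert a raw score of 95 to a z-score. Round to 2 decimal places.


z = (X - mu) / sigma
= (95 - 95) / 12
= 0 / 12
= 0.00


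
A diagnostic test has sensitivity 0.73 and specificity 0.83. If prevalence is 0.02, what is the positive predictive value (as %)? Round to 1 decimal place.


PPV = (sens * prev) / (sens * prev + (1-spec) * (1-prev))
Numerator = 0.73 * 0.02 = 0.0146
P(positive and no disease) = (1 - spec) * (1 - prev) = (1 - 0.83) * (1 - 0.02) = 0.1666
Denominator = 0.0146 + 0.1666 = 0.1812
PPV = 0.0146 / 0.1812 = 0.080574
As percentage = 8.1


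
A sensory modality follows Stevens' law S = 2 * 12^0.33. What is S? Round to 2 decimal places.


S = 2 * 12^0.33
12^0.33 = 2.2705
S = 2 * 2.2705
= 4.54


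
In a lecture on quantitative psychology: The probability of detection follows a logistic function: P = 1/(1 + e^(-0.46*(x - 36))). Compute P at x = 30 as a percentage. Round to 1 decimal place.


P(x) = 1/(1 + e^(-0.46*(30 - 36)))
Exponent = -0.46 * -6 = 2.76
e^(2.76) = 15.799843
P = 1/(1 + 15.799843) = 0.059524
Percentage = 6.0


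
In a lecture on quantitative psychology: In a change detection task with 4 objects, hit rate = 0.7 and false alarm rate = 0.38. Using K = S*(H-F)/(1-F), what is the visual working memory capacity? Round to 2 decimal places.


K = S * (H - F) / (1 - F)
H - F = 0.32
1 - F = 0.62
K = 4 * 0.32 / 0.62
= 2.06


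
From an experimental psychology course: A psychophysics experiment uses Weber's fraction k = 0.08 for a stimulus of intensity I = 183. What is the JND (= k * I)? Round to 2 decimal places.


JND = k * I
JND = 0.08 * 183
= 14.64


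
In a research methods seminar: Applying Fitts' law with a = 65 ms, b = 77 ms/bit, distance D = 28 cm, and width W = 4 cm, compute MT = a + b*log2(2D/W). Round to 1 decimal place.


MT = 65 + 77 * log2(2*28/4)
2D/W = 14.0
log2(14.0) = 3.8074
MT = 65 + 77 * 3.8074
= 358.2 ms


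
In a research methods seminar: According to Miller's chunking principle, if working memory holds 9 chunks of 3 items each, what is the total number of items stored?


Total items = chunks * items_per_chunk
= 9 * 3
= 27


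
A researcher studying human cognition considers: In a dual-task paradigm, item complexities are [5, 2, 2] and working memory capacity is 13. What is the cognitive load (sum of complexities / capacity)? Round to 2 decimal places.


Total complexity = 5 + 2 + 2 = 9
Load = total / capacity = 9 / 13
= 0.69


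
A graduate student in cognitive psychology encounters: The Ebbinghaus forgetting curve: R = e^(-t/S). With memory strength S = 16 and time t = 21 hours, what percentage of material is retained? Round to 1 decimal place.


R = e^(-t/S)
-t/S = -21/16 = -1.3125
R = e^(-1.3125) = 0.269146
Percentage = 0.269146 * 100
= 26.9


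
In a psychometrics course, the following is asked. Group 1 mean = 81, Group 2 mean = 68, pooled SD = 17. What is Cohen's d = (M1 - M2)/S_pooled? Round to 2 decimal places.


Cohen's d = (M1 - M2) / S_pooled
= (81 - 68) / 17
= 13 / 17
= 0.76


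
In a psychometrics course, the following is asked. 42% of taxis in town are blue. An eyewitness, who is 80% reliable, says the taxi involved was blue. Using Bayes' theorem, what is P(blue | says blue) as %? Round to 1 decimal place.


P(blue | says blue) = P(says blue | blue)*P(blue) / [P(says blue | blue)*P(blue) + P(says blue | not blue)*P(not blue)]
Numerator = 0.8 * 0.42 = 0.336
False identification = 0.2 * 0.58 = 0.116
P = 0.336 / (0.336 + 0.116)
= 0.336 / 0.452
As percentage = 74.3


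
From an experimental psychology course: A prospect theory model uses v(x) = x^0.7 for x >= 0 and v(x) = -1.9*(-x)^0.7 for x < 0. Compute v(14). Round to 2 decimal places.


Since x = 14 >= 0, use v(x) = x^0.7
14^0.7 = 6.3429
v(14) = 6.34


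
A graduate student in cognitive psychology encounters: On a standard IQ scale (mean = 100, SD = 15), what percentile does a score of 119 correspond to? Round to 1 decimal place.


z = (IQ - mean) / SD
z = (119 - 100) / 15 = 1.2667
Percentile = Phi(1.2667) * 100
Phi(1.2667) = 0.897369
= 89.7


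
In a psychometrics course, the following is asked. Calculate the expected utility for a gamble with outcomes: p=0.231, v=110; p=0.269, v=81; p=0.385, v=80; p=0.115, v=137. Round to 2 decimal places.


EU = sum(p_i * v_i)
0.231 * 110 = 25.41
0.269 * 81 = 21.789
0.385 * 80 = 30.8
0.115 * 137 = 15.755
EU = 25.41 + 21.789 + 30.8 + 15.755
= 93.75


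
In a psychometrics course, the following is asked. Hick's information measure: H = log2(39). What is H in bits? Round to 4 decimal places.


H = log2(n)
H = log2(39)
= 5.2854


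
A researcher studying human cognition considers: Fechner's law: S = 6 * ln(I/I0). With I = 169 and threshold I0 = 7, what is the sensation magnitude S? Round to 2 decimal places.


S = 6 * ln(169/7)
I/I0 = 24.142857
ln(24.142857) = 3.184
S = 6 * 3.184
= 19.10


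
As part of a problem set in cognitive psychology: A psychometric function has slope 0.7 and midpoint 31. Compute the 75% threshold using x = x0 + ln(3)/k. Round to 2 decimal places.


At P = 0.75: 0.75 = 1/(1 + e^(-k*(x-x0)))
Solving: e^(-k*(x-x0)) = 1/3
x = x0 + ln(3)/k
ln(3) = 1.0986
x = 31 + 1.0986/0.7
= 31 + 1.5694
= 32.57


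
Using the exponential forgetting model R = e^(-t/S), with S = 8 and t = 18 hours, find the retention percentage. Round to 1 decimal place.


R = e^(-t/S)
-t/S = -18/8 = -2.25
R = e^(-2.25) = 0.105399
Percentage = 0.105399 * 100
= 10.5


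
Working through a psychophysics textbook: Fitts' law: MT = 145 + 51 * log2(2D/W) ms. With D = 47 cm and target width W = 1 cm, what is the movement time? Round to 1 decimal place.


MT = 145 + 51 * log2(2*47/1)
2D/W = 94.0
log2(94.0) = 6.5546
MT = 145 + 51 * 6.5546
= 479.3 ms


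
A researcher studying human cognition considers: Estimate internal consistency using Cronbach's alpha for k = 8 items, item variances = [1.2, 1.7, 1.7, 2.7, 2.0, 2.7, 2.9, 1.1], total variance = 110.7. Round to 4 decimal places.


alpha = (k/(k-1)) * (1 - sum(s_i^2)/s_total^2)
sum(item variances) = 16.0
k/(k-1) = 8/7 = 1.142857
1 - 16.0/110.7 = 1 - 0.144535 = 0.855465
alpha = 1.142857 * 0.855465
= 0.9777


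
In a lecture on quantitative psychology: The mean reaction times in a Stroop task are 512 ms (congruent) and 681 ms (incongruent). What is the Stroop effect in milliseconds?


Stroop effect = RT(incongruent) - RT(congruent)
= 681 - 512
= 169 ms


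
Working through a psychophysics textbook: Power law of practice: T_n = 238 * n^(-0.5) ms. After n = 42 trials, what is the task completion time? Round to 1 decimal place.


T_n = 238 * 42^(-0.5)
42^(-0.5) = 0.154303
T_n = 238 * 0.154303
= 36.7 ms


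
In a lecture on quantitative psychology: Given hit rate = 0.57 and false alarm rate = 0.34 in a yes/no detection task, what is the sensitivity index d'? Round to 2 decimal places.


d' = z(HR) - z(FAR)
z(0.57) = 0.1764
z(0.34) = -0.4125
d' = 0.1764 - -0.4125
= 0.59


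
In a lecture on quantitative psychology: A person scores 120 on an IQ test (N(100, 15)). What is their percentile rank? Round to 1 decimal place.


z = (IQ - mean) / SD
z = (120 - 100) / 15 = 1.3333
Percentile = Phi(1.3333) * 100
Phi(1.3333) = 0.908783
= 90.9


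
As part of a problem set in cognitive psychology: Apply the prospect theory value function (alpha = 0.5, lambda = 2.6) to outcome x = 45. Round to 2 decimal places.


Since x = 45 >= 0, use v(x) = x^0.5
45^0.5 = 6.7082
v(45) = 6.71


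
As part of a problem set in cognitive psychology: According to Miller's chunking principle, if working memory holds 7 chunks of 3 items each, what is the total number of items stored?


Total items = chunks * items_per_chunk
= 7 * 3
= 21


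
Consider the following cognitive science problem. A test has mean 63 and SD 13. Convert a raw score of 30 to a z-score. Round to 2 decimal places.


z = (X - mu) / sigma
= (30 - 63) / 13
= -33 / 13
= -2.54


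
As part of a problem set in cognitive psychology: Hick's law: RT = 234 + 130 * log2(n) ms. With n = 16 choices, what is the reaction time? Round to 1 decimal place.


RT = 234 + 130 * log2(16)
log2(16) = 4.0
RT = 234 + 130 * 4.0
= 234 + 520.0
= 754.0 ms


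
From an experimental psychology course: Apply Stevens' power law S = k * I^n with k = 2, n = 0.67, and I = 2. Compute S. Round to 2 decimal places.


S = 2 * 2^0.67
2^0.67 = 1.5911
S = 2 * 1.5911
= 3.18


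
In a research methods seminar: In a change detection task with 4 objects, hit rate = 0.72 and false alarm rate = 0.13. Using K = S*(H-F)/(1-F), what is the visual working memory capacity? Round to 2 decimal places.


K = S * (H - F) / (1 - F)
H - F = 0.59
1 - F = 0.87
K = 4 * 0.59 / 0.87
= 2.71


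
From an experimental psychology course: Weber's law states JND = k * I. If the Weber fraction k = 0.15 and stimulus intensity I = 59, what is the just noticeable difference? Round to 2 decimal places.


JND = k * I
JND = 0.15 * 59
= 8.85


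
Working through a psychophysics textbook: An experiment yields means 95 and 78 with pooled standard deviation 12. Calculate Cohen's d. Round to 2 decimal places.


Cohen's d = (M1 - M2) / S_pooled
= (95 - 78) / 12
= 17 / 12
= 1.42


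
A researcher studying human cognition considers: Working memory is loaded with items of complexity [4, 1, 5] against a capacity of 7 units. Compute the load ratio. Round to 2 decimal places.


Total complexity = 4 + 1 + 5 = 10
Load = total / capacity = 10 / 7
= 1.43


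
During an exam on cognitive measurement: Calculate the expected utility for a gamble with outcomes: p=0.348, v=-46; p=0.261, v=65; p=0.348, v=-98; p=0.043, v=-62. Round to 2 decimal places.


EU = sum(p_i * v_i)
0.348 * -46 = -16.008
0.261 * 65 = 16.965
0.348 * -98 = -34.104
0.043 * -62 = -2.666
EU = -16.008 + 16.965 + -34.104 + -2.666
= -35.81


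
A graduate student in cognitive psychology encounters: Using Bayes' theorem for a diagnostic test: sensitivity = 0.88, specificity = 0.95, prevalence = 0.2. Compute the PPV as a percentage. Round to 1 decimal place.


PPV = (sens * prev) / (sens * prev + (1-spec) * (1-prev))
Numerator = 0.88 * 0.2 = 0.176
P(positive and no disease) = (1 - spec) * (1 - prev) = (1 - 0.95) * (1 - 0.2) = 0.04
Denominator = 0.176 + 0.04 = 0.216
PPV = 0.176 / 0.216 = 0.814815
As percentage = 81.5


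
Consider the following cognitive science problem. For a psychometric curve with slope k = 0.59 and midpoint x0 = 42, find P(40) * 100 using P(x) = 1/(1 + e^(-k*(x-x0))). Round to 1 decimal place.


P(x) = 1/(1 + e^(-0.59*(40 - 42)))
Exponent = -0.59 * -2 = 1.18
e^(1.18) = 3.254374
P = 1/(1 + 3.254374) = 0.235052
Percentage = 23.5


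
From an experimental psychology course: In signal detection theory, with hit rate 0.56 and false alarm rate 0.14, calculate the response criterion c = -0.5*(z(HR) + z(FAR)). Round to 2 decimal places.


c = -0.5 * (z(HR) + z(FAR))
z(0.56) = 0.151
z(0.14) = -1.0803
c = -0.5 * (0.151 + -1.0803)
= -0.5 * -0.9293
= 0.46


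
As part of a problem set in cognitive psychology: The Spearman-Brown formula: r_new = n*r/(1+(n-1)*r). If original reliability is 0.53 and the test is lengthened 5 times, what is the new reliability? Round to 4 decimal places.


r_new = n*r / (1 + (n-1)*r)
Numerator = 5 * 0.53 = 2.65
Denominator = 1 + 4 * 0.53 = 3.12
r_new = 2.65 / 3.12
= 0.8494


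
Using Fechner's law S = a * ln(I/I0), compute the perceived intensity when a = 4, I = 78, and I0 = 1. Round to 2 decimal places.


S = 4 * ln(78/1)
I/I0 = 78.0
ln(78.0) = 4.3567
S = 4 * 4.3567
= 17.43


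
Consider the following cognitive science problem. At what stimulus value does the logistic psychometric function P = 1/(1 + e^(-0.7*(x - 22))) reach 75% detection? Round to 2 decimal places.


At P = 0.75: 0.75 = 1/(1 + e^(-k*(x-x0)))
Solving: e^(-k*(x-x0)) = 1/3
x = x0 + ln(3)/k
ln(3) = 1.0986
x = 22 + 1.0986/0.7
= 22 + 1.5694
= 23.57


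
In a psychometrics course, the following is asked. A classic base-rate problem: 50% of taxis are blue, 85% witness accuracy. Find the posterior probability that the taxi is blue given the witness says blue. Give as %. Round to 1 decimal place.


P(blue | says blue) = P(says blue | blue)*P(blue) / [P(says blue | blue)*P(blue) + P(says blue | not blue)*P(not blue)]
Numerator = 0.85 * 0.5 = 0.425
False identification = 0.15 * 0.5 = 0.075
P = 0.425 / (0.425 + 0.075)
= 0.425 / 0.5
As percentage = 85.0


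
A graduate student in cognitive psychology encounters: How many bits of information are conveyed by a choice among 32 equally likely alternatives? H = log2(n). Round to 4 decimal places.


H = log2(n)
H = log2(32)
= 5.0000


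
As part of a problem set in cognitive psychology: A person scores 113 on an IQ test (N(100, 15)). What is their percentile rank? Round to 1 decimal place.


z = (IQ - mean) / SD
z = (113 - 100) / 15 = 0.8667
Percentile = Phi(0.8667) * 100
Phi(0.8667) = 0.806947
= 80.7


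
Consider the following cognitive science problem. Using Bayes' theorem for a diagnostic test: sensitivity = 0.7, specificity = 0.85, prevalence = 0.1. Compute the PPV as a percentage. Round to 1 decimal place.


PPV = (sens * prev) / (sens * prev + (1-spec) * (1-prev))
Numerator = 0.7 * 0.1 = 0.07
P(positive and no disease) = (1 - spec) * (1 - prev) = (1 - 0.85) * (1 - 0.1) = 0.135
Denominator = 0.07 + 0.135 = 0.205
PPV = 0.07 / 0.205 = 0.341463
As percentage = 34.1


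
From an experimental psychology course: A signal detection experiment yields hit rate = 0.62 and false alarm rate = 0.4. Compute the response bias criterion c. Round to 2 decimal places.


c = -0.5 * (z(HR) + z(FAR))
z(0.62) = 0.3055
z(0.4) = -0.2533
c = -0.5 * (0.3055 + -0.2533)
= -0.5 * 0.0522
= -0.03


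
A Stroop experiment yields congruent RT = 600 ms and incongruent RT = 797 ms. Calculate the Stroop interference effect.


Stroop effect = RT(incongruent) - RT(congruent)
= 797 - 600
= 197 ms


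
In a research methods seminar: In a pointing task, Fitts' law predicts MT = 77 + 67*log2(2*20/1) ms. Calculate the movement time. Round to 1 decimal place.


MT = 77 + 67 * log2(2*20/1)
2D/W = 40.0
log2(40.0) = 5.3219
MT = 77 + 67 * 5.3219
= 433.6 ms


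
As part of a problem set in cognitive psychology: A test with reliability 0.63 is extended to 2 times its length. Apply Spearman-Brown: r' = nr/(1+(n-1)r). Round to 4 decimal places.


r_new = n*r / (1 + (n-1)*r)
Numerator = 2 * 0.63 = 1.26
Denominator = 1 + 1 * 0.63 = 1.63
r_new = 1.26 / 1.63
= 0.7730


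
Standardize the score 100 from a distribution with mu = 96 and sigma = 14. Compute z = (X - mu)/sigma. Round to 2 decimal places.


z = (X - mu) / sigma
= (100 - 96) / 14
= 4 / 14
= 0.29


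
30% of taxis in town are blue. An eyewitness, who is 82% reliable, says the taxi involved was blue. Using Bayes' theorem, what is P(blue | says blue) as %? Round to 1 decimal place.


P(blue | says blue) = P(says blue | blue)*P(blue) / [P(says blue | blue)*P(blue) + P(says blue | not blue)*P(not blue)]
Numerator = 0.82 * 0.3 = 0.246
False identification = 0.18 * 0.7 = 0.126
P = 0.246 / (0.246 + 0.126)
= 0.246 / 0.372
As percentage = 66.1


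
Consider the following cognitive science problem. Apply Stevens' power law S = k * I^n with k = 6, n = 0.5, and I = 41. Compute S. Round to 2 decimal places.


S = 6 * 41^0.5
41^0.5 = 6.4031
S = 6 * 6.4031
= 38.42


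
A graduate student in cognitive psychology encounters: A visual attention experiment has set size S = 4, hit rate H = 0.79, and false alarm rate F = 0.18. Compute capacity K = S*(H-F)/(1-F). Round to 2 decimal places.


K = S * (H - F) / (1 - F)
H - F = 0.61
1 - F = 0.82
K = 4 * 0.61 / 0.82
= 2.98
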